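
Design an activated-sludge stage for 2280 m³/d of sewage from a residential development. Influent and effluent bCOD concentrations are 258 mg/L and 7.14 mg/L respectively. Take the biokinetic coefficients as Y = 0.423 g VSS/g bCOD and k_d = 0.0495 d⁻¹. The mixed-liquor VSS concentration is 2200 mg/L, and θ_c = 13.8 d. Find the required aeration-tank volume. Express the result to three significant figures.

Steady-state biomass mass balance: V·X·(1 + k_d·θ_c) = Y·Q·(S₀ − S)·θ_c, so V = 0.423 × 2280 × (258 − 7.14) × 13.8 / [2200 × (1 + 0.0495 × 13.8)] = 3.34×10^6 / 3703 = 901.7 m³.

V ≈ 902 m³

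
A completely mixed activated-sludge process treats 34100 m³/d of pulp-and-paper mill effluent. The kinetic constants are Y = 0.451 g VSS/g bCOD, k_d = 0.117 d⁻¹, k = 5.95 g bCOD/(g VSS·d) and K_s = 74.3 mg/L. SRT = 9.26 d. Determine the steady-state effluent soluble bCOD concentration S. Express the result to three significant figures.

From the Monod/SRT balance for a CMAS, S = K_s·(1+k_d θ_c)/[θ_c·(Y k − k_d) − 1] = 74.3 × (1 + 0.117 × 9.26) / [9.26 × (0.451 × 5.95 − 0.117) − 1] = 154.8 / 22.77 = 6.800 mg/L.

S ≈ 6.80 mg/L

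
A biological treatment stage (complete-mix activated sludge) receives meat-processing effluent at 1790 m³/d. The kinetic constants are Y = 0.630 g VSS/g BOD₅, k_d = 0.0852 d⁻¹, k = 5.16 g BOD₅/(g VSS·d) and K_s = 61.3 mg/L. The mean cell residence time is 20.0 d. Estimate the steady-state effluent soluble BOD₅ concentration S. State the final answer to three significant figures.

For a completely mixed reactor with recycle the Lawrence–McCarty relation gives S = K_s·(1 + k_d·θ_c) / [θ_c·(Y·k − k_d) − 1] = 61.3 × (1 + 0.0852 × 20.0) / [20.0 × (0.630 × 5.16 − 0.0852) − 1] = 165.8 / 62.31 = 2.660 mg/L.

S ≈ 2.66 mg/L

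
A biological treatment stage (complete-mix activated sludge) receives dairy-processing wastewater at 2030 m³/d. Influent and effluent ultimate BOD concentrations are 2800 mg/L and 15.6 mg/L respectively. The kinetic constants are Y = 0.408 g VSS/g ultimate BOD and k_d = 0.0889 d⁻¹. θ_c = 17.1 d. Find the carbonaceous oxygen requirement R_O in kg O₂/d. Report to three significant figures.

Correct the yield for decay: Y_obs = Y/(1 + k_d θ_c) = 0.408 / (1 + 0.0889 × 17.1) = 0.408 / 2.520 = 0.1619.
Mass of ultimate BOD removed per day: Q(S₀ − S) = 2030 × 2784 g/m³ = 5652 kg/d.
Biomass synthesised: P_X = Y_obs × 5652 = 915.1 kg VSS/d.
R_O = Q·ΔS − 1.42 P_X = 5652 − 1299 = 4353 kg O₂/d.

R_O ≈ 4350 kg O₂/d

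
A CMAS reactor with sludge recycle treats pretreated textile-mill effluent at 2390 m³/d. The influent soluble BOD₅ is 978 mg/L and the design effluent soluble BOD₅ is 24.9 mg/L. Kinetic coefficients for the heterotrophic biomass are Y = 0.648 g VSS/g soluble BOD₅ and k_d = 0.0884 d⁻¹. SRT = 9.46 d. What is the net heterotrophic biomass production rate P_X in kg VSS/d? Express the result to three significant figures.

Observed yield with endogenous decay: Y_obs = Y / (1 + k_d·θ_c) = 0.648 / (1 + 0.0884 × 9.46) = 0.648 / 1.836 = 0.3529 g VSS/g soluble BOD₅.
Substrate removed = Q·(S₀ − S) = 2390 m³/d × (978 − 24.9) g/m³ = 2.28×10^6 g/d = 2278 kg/d.
So the net sludge growth is P_X = 0.3529 × 2278 = 803.9 kg VSS/d.

P_X ≈ 804 kg VSS/d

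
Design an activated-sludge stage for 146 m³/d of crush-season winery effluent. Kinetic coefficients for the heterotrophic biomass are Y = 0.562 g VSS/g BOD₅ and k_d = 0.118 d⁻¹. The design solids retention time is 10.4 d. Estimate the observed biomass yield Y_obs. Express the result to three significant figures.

Y_obs ≈ 0.252 g VSS/g BOD₅

Correct the yield for decay: Y_obs = Y/(1 + k_d θ_c) = 0.562 / (1 + 0.118 × 10.4) = 0.562 / 2.227 = 0.2523.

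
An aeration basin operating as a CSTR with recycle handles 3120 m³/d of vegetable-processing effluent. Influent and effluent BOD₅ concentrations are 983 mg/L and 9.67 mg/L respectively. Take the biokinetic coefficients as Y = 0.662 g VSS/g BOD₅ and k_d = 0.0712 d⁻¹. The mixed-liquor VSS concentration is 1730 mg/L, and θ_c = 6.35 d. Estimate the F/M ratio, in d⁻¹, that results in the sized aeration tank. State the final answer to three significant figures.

F/M ≈ 0.349 d⁻¹

Steady-state biomass mass balance: V·X·(1 + k_d·θ_c) = Y·Q·(S₀ − S)·θ_c, so V = 0.662 × 3120 × (983 − 9.67) × 6.35 / [1730 × (1 + 0.0712 × 6.35)] = 1.28×10^7 / 2512 = 5082 m³.
Food-to-microorganism ratio F/M = Q S₀ / (V X) = 3120 × 983 / (5082 × 1730) = 0.3489 d⁻¹.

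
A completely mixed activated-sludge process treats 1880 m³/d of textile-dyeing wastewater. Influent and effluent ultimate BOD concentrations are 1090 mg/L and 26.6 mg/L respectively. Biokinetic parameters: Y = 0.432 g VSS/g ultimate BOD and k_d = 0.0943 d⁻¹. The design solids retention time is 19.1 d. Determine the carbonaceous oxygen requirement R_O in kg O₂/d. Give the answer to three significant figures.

R_O ≈ 1560 kg O₂/d

Y_obs = Y / (1 + k_d θ_c) = 0.432 / (1 + 0.0943 × 19.1) = 0.432 / 2.801 = 0.1542.
Mass of ultimate BOD removed per day: Q(S₀ − S) = 1880 × 1063 g/m³ = 1999 kg/d.
Net sludge production P_X = 0.1542 × 1999 = 308.3 kg VSS/d.
R_O = Q·ΔS − 1.42 P_X = 1999 − 437.8 = 1561 kg O₂/d.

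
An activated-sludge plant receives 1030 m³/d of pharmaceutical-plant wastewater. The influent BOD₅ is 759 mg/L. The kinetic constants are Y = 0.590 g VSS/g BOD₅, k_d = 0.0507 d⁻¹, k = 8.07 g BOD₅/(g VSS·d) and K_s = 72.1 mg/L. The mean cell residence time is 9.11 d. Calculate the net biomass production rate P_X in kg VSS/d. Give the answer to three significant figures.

P_X ≈ 314 kg VSS/d

From the Monod/SRT balance for a CMAS, S = K_s·(1+k_d θ_c)/[θ_c·(Y k − k_d) − 1] = 72.1 × (1 + 0.0507 × 9.11) / [9.11 × (0.590 × 8.07 − 0.0507) − 1] = 105.4 / 41.91 = 2.515 mg/L.
The observed yield is Y_obs = Y/(1 + k_d·θ_c) = 0.590 / (1 + 0.0507 × 9.11) = 0.590 / 1.462 = 0.4036 g VSS per g BOD₅ removed.
Mass of BOD₅ removed per day: Q(S₀ − S) = 1030 × 756.5 g/m³ = 779.2 kg/d.
P_X = Y_obs · Q(S₀ − S) = 0.4036 × 779.2 = 314.5 kg VSS/d.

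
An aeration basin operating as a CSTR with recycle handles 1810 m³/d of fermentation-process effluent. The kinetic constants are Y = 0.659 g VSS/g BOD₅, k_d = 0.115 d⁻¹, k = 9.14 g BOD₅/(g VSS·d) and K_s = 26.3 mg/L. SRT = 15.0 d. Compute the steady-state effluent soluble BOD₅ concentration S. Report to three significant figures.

Effluent substrate depends only on kinetics and SRT: S = K_s(1 + k_d θ_c) / [θ_c(Yk − k_d) − 1] = 26.3 × (1 + 0.115 × 15.0) / [15.0 × (0.659 × 9.14 − 0.115) − 1] = 71.67 / 87.62 = 0.8179 mg/L.

S ≈ 0.818 mg/L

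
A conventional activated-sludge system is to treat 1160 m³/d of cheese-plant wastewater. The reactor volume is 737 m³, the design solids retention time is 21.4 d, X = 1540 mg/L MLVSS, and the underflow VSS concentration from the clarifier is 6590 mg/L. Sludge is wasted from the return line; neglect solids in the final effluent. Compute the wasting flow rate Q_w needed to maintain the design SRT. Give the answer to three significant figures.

Q_w ≈ 8.05 m³/d

Wasting from the return line (neglecting effluent solids): Q_w = V·X / (θ_c·X_r) = 737.0 × 1540 / (21.4 × 6590) = 8.048 m³/d.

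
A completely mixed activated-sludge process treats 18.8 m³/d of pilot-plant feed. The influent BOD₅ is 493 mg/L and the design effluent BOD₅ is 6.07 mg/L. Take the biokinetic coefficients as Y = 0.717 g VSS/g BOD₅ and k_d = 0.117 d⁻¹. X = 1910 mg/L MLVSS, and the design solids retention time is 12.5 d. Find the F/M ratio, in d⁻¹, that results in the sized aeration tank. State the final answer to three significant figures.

F/M ≈ 0.278 d⁻¹

From the SRT design equation V = Y Q (S₀−S) θ_c / [X (1 + k_d θ_c)] = 0.717 × 18.8 × (493 − 6.07) × 12.5 / [1910 × (1 + 0.117 × 12.5)] = 8.2×10^4 / 4703 = 17.44 m³.
F/M = applied load / biomass = Q·S₀/(V·X) = 18.8 × 493 / (17.44 × 1910) = 0.2782 d⁻¹.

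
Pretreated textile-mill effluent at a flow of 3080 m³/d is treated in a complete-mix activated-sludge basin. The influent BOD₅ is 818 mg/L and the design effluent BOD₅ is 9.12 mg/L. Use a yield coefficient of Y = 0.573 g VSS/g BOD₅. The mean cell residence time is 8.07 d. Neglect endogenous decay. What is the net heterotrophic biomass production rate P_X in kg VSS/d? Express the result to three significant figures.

Since k_d ≈ 0, Y_obs = Y = 0.573 g VSS/g BOD₅.
Substrate removed = Q·(S₀ − S) = 3080 m³/d × (818 − 9.12) g/m³ = 2.49×10^6 g/d = 2491 kg/d.
Biomass produced: P_X = Y_obs·Q·ΔS = 0.5730 × 2491 ≈ 1428 kg VSS/d.

P_X ≈ 1430 kg VSS/d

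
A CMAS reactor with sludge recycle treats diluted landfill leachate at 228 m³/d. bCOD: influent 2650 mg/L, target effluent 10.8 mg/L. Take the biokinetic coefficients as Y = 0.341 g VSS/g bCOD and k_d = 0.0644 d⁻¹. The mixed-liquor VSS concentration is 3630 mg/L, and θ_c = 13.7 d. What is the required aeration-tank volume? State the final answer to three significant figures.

Steady-state biomass mass balance: V·X·(1 + k_d·θ_c) = Y·Q·(S₀ − S)·θ_c, so V = 0.341 × 228 × (2650 − 10.8) × 13.7 / [3630 × (1 + 0.0644 × 13.7)] = 2.81×10^6 / 6833 = 411.4 m³.

V ≈ 411 m³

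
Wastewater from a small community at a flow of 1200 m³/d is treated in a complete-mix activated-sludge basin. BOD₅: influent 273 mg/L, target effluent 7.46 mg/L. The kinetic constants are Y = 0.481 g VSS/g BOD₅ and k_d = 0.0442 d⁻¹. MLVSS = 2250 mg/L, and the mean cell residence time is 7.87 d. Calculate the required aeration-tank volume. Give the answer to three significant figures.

From the SRT design equation V = Y Q (S₀−S) θ_c / [X (1 + k_d θ_c)] = 0.481 × 1200 × (273 − 7.46) × 7.87 / [2250 × (1 + 0.0442 × 7.87)] = 1.21×10^6 / 3033 = 397.7 m³.

V ≈ 398 m³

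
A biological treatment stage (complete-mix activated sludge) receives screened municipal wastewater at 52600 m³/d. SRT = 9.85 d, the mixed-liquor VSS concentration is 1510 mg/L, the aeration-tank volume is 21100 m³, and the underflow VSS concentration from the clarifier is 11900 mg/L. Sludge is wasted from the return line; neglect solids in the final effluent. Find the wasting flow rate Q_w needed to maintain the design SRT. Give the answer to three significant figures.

Q_w ≈ 272 m³/d

Wasting from the return line (neglecting effluent solids): Q_w = V·X / (θ_c·X_r) = 21100 × 1510 / (9.85 × 11900) = 271.8 m³/d.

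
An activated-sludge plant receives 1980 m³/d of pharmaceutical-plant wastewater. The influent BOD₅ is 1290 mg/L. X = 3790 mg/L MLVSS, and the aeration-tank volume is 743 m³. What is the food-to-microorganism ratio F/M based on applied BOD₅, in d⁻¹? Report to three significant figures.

F/M = Q·S₀ / (V·X) = 1980 × 1290 / (743.0 × 3790) = 0.9070 g BOD₅·(g VSS·d)⁻¹.

F/M ≈ 0.907 d⁻¹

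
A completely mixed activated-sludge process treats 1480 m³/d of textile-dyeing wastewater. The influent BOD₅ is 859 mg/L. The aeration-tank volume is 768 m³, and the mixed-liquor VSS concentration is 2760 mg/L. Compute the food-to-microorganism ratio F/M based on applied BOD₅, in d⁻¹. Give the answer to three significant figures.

F/M ≈ 0.600 d⁻¹

Food-to-microorganism ratio F/M = Q S₀ / (V X) = 1480 × 859 / (768.0 × 2760) = 0.5998 d⁻¹.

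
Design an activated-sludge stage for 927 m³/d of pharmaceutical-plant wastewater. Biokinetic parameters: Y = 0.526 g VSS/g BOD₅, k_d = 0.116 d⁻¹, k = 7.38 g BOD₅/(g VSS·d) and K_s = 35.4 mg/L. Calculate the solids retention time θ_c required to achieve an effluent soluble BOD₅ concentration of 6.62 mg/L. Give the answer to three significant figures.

From 1/θ_c = Y·k·S/(K_s + S) − k_d: Y·k·S/(K_s+S) = 0.526 × 7.38 × 6.62 / (35.4 + 6.62) = 0.6116 d⁻¹.
θ_c = 1/(μ − k_d) = 1/(0.6116 − 0.116) = 1/0.4956 = 2.018 d.

θ_c ≈ 2.02 d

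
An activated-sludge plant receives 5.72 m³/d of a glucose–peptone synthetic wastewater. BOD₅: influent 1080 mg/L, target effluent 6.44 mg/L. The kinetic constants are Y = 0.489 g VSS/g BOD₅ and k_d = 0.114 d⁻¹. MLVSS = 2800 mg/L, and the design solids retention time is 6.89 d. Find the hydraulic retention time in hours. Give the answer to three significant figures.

τ ≈ 17.4 h

From the SRT design equation V = Y Q (S₀−S) θ_c / [X (1 + k_d θ_c)] = 0.489 × 5.72 × (1080 − 6.44) × 6.89 / [2800 × (1 + 0.114 × 6.89)] = 2.07×10^4 / 4999 = 4.138 m³.
HRT = V/Q = 4.138 m³ / 5.72 m³·d⁻¹ = 0.7235 d × 24 = 17.36 h.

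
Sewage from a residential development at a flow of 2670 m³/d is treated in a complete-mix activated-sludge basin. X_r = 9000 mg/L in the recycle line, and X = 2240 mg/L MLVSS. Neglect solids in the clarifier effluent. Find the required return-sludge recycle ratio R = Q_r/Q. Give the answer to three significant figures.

R ≈ 0.331

Mass balance around the secondary clarifier (neglecting effluent solids): R = X / (X_r − X) = 2240 / (9000 − 2240) = 0.3314.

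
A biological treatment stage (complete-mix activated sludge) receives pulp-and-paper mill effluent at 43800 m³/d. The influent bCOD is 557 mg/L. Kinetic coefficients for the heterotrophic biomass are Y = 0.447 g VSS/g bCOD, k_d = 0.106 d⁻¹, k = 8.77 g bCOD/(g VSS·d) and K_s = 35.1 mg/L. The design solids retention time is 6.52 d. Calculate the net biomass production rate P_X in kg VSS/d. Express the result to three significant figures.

P_X ≈ 6420 kg VSS/d

From the Monod/SRT balance for a CMAS, S = K_s·(1+k_d θ_c)/[θ_c·(Y k − k_d) − 1] = 35.1 × (1 + 0.106 × 6.52) / [6.52 × (0.447 × 8.77 − 0.106) − 1] = 59.36 / 23.87 = 2.487 mg/L.
The observed yield is Y_obs = Y/(1 + k_d·θ_c) = 0.447 / (1 + 0.106 × 6.52) = 0.447 / 1.691 = 0.2643 g VSS per g bCOD removed.
Q·(S₀ − S) = 43800 × (557 − 2.49) × 10⁻³ = 24288 kg/d removed.
Biomass produced: P_X = Y_obs·Q·ΔS = 0.2643 × 24288 ≈ 6420 kg VSS/d.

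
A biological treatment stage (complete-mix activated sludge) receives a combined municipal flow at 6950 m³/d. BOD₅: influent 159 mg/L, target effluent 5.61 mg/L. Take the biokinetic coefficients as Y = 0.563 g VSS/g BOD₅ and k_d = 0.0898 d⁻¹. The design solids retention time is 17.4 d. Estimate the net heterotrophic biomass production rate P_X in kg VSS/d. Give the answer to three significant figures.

P_X ≈ 234 kg VSS/d

The observed yield is Y_obs = Y/(1 + k_d·θ_c) = 0.563 / (1 + 0.0898 × 17.4) = 0.563 / 2.563 = 0.2197 g VSS per g BOD₅ removed.
Substrate removed = Q·(S₀ − S) = 6950 m³/d × (159 − 5.61) g/m³ = 1.07×10^6 g/d = 1066 kg/d.
So the net sludge growth is P_X = 0.2197 × 1066 = 234.2 kg VSS/d.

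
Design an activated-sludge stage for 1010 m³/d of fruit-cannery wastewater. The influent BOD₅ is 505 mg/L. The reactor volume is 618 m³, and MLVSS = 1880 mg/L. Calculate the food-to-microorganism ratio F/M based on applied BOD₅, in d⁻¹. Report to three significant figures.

Food-to-microorganism ratio F/M = Q S₀ / (V X) = 1010 × 505 / (618.0 × 1880) = 0.4390 d⁻¹.

F/M ≈ 0.439 d⁻¹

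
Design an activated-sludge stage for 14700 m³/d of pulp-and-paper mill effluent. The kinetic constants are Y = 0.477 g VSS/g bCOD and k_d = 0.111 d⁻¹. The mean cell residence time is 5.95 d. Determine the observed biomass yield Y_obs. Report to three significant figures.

Y_obs ≈ 0.287 g VSS/g bCOD

Correct the yield for decay: Y_obs = Y/(1 + k_d θ_c) = 0.477 / (1 + 0.111 × 5.95) = 0.477 / 1.660 = 0.2873.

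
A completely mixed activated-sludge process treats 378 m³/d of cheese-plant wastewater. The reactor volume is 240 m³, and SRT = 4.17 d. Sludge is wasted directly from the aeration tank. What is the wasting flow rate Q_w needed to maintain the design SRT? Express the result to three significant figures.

Q_w ≈ 57.6 m³/d

With mixed-liquor wasting, θ_c = V/Q_w, so Q_w = V/θ_c = 240.0/4.17 = 57.55 m³/d.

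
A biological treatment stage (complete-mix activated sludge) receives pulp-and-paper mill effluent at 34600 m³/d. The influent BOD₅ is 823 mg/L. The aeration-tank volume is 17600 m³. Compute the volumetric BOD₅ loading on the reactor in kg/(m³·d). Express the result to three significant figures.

Applied BOD₅ load per unit volume = Q·S₀/V = (34600 × 823/1000)/17600 = 1.618 kg BOD₅·m⁻³·d⁻¹.

L_v ≈ 1.62 kg BOD₅/(m³·d)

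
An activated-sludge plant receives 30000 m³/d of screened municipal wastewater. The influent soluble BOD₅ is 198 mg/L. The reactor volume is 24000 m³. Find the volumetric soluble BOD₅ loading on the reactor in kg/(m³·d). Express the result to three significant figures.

L_v ≈ 0.247 kg soluble BOD₅/(m³·d)

Applied soluble BOD₅ load per unit volume = Q·S₀/V = (30000 × 198/1000)/24000 = 0.2475 kg soluble BOD₅·m⁻³·d⁻¹.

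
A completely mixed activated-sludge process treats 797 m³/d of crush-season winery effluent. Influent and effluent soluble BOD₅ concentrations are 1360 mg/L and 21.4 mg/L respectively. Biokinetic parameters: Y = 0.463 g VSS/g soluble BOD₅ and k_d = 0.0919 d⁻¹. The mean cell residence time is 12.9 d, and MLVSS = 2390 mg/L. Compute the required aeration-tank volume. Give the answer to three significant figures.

V ≈ 1220 m³

From the SRT design equation V = Y Q (S₀−S) θ_c / [X (1 + k_d θ_c)] = 0.463 × 797 × (1360 − 21.4) × 12.9 / [2390 × (1 + 0.0919 × 12.9)] = 6.37×10^6 / 5223 = 1220 m³.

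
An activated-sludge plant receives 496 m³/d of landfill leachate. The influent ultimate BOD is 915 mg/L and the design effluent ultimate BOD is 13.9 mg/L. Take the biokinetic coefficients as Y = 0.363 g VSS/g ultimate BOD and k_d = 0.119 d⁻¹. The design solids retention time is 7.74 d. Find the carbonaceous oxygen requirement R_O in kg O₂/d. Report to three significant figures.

R_O ≈ 327 kg O₂/d

Observed yield with endogenous decay: Y_obs = Y / (1 + k_d·θ_c) = 0.363 / (1 + 0.119 × 7.74) = 0.363 / 1.921 = 0.1890 g VSS/g ultimate BOD.
Q·(S₀ − S) = 496 × (915 − 13.9) × 10⁻³ = 446.9 kg/d removed.
Net sludge production P_X = 0.1890 × 446.9 = 84.45 kg VSS/d.
R_O = Q·ΔS − 1.42 P_X = 446.9 − 119.9 = 327.0 kg O₂/d.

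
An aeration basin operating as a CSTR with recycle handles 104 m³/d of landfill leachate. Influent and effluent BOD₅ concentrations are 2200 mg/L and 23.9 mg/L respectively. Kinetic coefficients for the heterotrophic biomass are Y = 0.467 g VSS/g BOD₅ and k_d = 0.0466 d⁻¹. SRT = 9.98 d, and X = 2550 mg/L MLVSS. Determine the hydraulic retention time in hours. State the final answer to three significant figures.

τ ≈ 65.2 h

Rearranging the biomass balance for a CMAS with decay, V = Y·Q·ΔS·θ_c / [X·(1+k_d θ_c)] = 0.467 × 104 × (2200 − 23.9) × 9.98 / [2550 × (1 + 0.0466 × 9.98)] = 1.05×10^6 / 3736 = 282.3 m³.
HRT = V/Q = 282.3 m³ / 104 m³·d⁻¹ = 2.715 d × 24 = 65.15 h.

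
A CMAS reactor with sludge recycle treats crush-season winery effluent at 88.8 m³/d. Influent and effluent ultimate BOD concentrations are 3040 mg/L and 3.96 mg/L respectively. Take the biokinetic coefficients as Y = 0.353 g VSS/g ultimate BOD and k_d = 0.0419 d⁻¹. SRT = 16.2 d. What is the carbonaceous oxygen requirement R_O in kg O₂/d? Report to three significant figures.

R_O ≈ 189 kg O₂/d

Y_obs = Y / (1 + k_d θ_c) = 0.353 / (1 + 0.0419 × 16.2) = 0.353 / 1.679 = 0.2103.
Substrate removed = Q·(S₀ − S) = 88.8 m³/d × (3040 − 3.96) g/m³ = 2.7×10^5 g/d = 269.6 kg/d.
Net sludge production P_X = 0.2103 × 269.6 = 56.69 kg VSS/d.
R_O = Q·(S₀ − S) − 1.42·P_X = 269.6 − 1.42 × 56.69 = 189.1 kg O₂/d.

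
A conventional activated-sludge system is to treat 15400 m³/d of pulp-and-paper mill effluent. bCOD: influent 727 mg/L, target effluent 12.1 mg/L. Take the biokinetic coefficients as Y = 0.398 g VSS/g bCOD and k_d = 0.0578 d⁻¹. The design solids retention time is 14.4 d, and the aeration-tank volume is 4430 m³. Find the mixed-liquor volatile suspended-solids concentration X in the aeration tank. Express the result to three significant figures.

X = Y·Q·ΔS·θ_c / [V·(1 + k_d θ_c)] = 0.398 × 15400 × (727 − 12.1) × 14.4 / [4430 × (1 + 0.0578 × 14.4)] = 7773 mg/L.

X ≈ 7770 mg/L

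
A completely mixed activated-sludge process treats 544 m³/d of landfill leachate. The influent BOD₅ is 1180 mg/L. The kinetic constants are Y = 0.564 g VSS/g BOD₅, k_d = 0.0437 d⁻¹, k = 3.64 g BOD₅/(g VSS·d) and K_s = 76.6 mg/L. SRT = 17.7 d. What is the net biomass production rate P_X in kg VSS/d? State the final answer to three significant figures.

From the Monod/SRT balance for a CMAS, S = K_s·(1+k_d θ_c)/[θ_c·(Y k − k_d) − 1] = 76.6 × (1 + 0.0437 × 17.7) / [17.7 × (0.564 × 3.64 − 0.0437) − 1] = 135.8 / 34.56 = 3.930 mg/L.
Y_obs = Y / (1 + k_d θ_c) = 0.564 / (1 + 0.0437 × 17.7) = 0.564 / 1.773 = 0.3180.
Q·(S₀ − S) = 544 × (1180 − 3.93) × 10⁻³ = 639.8 kg/d removed.
Net biomass production P_X = Y_obs × Q·(S₀ − S) = 0.3180 × 639.8 = 203.5 kg VSS/d.

P_X ≈ 203 kg VSS/d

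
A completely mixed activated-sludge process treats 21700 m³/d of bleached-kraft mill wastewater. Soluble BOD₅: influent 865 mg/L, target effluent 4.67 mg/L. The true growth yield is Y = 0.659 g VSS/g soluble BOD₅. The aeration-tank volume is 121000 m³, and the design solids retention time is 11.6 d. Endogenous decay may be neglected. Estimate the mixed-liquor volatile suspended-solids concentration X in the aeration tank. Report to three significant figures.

X = Y·Q·ΔS·θ_c / V = 0.659 × 21700 × (865 − 4.67) × 11.6 / 121000 = 1179 mg/L.

X ≈ 1180 mg/L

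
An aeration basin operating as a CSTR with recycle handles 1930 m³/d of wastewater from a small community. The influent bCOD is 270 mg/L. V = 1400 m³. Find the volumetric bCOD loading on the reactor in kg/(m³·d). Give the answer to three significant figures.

L_v ≈ 0.372 kg bCOD/(m³·d)

Volumetric loading L_v = Q·S₀ / V = 1930 × 270 g/m³ / 1400 m³ = 372.2 g/(m³·d) = 0.3722 kg bCOD/(m³·d).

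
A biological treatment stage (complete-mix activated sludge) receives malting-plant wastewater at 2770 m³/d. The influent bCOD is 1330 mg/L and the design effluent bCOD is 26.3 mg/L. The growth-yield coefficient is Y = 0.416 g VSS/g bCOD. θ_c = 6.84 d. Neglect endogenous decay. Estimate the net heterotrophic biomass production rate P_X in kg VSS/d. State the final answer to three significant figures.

P_X ≈ 1500 kg VSS/d

Since k_d ≈ 0, Y_obs = Y = 0.416 g VSS/g bCOD.
ΔS = 1330 − 26.3 = 1304 mg/L, so the substrate removal rate is 2770 × 1304/1000 = 3611 kg bCOD/d.
So the net sludge growth is P_X = 0.4160 × 3611 = 1502 kg VSS/d.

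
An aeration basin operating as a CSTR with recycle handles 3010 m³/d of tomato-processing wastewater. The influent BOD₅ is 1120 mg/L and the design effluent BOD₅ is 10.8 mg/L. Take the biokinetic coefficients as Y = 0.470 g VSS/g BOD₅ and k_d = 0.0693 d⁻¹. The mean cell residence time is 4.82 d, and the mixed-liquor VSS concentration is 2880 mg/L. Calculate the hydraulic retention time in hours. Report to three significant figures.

τ ≈ 15.7 h

Rearranging the biomass balance for a CMAS with decay, V = Y·Q·ΔS·θ_c / [X·(1+k_d θ_c)] = 0.470 × 3010 × (1120 − 10.8) × 4.82 / [2880 × (1 + 0.0693 × 4.82)] = 7.56×10^6 / 3842 = 1969 m³.
τ = V/Q = 1969/3010 = 0.6540 d, or 15.70 h.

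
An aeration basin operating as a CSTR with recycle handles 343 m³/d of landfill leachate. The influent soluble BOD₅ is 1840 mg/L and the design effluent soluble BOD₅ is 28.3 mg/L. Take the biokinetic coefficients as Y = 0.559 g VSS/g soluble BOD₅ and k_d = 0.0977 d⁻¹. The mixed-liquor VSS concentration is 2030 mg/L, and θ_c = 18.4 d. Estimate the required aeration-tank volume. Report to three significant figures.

Steady-state biomass mass balance: V·X·(1 + k_d·θ_c) = Y·Q·(S₀ − S)·θ_c, so V = 0.559 × 343 × (1840 − 28.3) × 18.4 / [2030 × (1 + 0.0977 × 18.4)] = 6.39×10^6 / 5679 = 1125 m³.

V ≈ 1130 m³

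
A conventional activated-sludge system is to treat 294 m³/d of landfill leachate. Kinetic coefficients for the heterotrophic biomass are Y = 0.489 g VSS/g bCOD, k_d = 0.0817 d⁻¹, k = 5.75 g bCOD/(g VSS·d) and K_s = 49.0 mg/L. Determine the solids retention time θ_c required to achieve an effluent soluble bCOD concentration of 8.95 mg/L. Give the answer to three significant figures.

At the target effluent, Y k S/(K_s+S) = 0.489×5.75×8.95/57.95 = 0.4343 d⁻¹.
1/θ_c = 0.4343 − 0.0817 = 0.3526 d⁻¹, so θ_c = 2.836 d.

θ_c ≈ 2.84 d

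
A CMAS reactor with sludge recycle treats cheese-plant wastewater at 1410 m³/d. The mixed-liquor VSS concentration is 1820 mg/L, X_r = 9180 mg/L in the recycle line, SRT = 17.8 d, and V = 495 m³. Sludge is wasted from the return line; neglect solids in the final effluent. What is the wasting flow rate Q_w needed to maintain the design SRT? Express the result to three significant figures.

θ_c = V·X/(Q_w·X_r) when wasting from the recycle, so Q_w = V·X/(θ_c·X_r) = 495.0 × 1820 / (17.8 × 9180) = 5.513 m³/d.

Q_w ≈ 5.51 m³/d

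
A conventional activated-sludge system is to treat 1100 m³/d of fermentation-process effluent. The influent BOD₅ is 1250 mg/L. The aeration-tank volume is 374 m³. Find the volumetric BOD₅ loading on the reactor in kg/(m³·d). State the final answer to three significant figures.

L_v ≈ 3.68 kg BOD₅/(m³·d)

Volumetric loading L_v = Q·S₀ / V = 1100 × 1250 g/m³ / 374.0 m³ = 3676 g/(m³·d) = 3.676 kg BOD₅/(m³·d).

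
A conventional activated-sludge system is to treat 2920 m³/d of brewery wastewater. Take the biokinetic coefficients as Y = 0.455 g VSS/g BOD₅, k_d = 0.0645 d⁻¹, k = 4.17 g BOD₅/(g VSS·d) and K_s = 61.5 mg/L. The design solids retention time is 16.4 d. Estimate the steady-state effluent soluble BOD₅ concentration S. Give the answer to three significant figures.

S ≈ 4.36 mg/L

Effluent substrate depends only on kinetics and SRT: S = K_s(1 + k_d θ_c) / [θ_c(Yk − k_d) − 1] = 61.5 × (1 + 0.0645 × 16.4) / [16.4 × (0.455 × 4.17 − 0.0645) − 1] = 126.6 / 29.06 = 4.355 mg/L.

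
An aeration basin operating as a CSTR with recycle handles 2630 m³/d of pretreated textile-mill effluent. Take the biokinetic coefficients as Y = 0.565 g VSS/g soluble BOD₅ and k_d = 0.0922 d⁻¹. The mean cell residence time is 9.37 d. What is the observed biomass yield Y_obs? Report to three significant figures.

Correct the yield for decay: Y_obs = Y/(1 + k_d θ_c) = 0.565 / (1 + 0.0922 × 9.37) = 0.565 / 1.864 = 0.3031.

Y_obs ≈ 0.303 g VSS/g soluble BOD₅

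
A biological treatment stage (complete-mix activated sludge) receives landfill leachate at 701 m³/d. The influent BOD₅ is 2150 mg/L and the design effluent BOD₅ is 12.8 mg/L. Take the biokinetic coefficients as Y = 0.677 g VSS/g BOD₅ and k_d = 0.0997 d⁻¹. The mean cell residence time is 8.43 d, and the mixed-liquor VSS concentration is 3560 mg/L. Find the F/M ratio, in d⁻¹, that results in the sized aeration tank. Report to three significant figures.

From the SRT design equation V = Y Q (S₀−S) θ_c / [X (1 + k_d θ_c)] = 0.677 × 701 × (2150 − 12.8) × 8.43 / [3560 × (1 + 0.0997 × 8.43)] = 8.55×10^6 / 6552 = 1305 m³.
F/M = Q·S₀ / (V·X) = 701 × 2150 / (1305 × 3560) = 0.3244 g BOD₅·(g VSS·d)⁻¹.

F/M ≈ 0.324 d⁻¹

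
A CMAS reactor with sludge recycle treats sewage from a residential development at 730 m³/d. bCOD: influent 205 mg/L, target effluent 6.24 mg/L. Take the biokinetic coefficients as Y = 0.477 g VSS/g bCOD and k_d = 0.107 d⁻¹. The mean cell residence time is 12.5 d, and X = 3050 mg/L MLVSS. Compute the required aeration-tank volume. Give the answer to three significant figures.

V ≈ 121 m³

From the SRT design equation V = Y Q (S₀−S) θ_c / [X (1 + k_d θ_c)] = 0.477 × 730 × (205 − 6.24) × 12.5 / [3050 × (1 + 0.107 × 12.5)] = 8.65×10^5 / 7129 = 121.3 m³.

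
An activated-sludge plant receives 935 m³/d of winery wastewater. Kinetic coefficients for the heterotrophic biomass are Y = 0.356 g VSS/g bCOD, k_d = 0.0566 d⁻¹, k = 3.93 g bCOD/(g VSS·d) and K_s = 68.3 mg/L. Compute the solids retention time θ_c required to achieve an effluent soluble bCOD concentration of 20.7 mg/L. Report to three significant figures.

θ_c ≈ 3.72 d

Specific growth rate at S = 20.7 mg/L: μ = YkS/(K_s+S) = 0.356·3.93·20.7/(68.3+20.7) = 0.3254 d⁻¹.
Then 1/θ_c = μ − k_d = 0.3254 − 0.0566 = 0.2688 d⁻¹, giving θ_c = 3.720 d.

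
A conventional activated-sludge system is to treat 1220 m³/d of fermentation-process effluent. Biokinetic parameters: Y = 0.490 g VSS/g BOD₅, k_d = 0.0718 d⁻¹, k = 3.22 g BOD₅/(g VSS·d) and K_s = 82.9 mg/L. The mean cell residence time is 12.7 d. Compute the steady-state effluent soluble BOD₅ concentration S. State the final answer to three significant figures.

For a completely mixed reactor with recycle the Lawrence–McCarty relation gives S = K_s·(1 + k_d·θ_c) / [θ_c·(Y·k − k_d) − 1] = 82.9 × (1 + 0.0718 × 12.7) / [12.7 × (0.490 × 3.22 − 0.0718) − 1] = 158.5 / 18.13 = 8.744 mg/L.

S ≈ 8.74 mg/L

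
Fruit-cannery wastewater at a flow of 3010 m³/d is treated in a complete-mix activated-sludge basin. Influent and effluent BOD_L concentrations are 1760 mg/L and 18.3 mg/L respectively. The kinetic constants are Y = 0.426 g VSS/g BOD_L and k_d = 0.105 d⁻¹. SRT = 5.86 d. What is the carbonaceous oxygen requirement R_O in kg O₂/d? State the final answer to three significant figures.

Y_obs = Y / (1 + k_d θ_c) = 0.426 / (1 + 0.105 × 5.86) = 0.426 / 1.615 = 0.2637.
ΔS = 1760 − 18.3 = 1742 mg/L, so the substrate removal rate is 3010 × 1742/1000 = 5243 kg BOD_L/d.
Net sludge production P_X = 0.2637 × 5243 = 1383 kg VSS/d.
Carbonaceous O₂ demand = substrate oxidised − cell-mass equivalent = 5243 − 1.42 × 1383 = 3279 kg O₂/d.

R_O ≈ 3280 kg O₂/d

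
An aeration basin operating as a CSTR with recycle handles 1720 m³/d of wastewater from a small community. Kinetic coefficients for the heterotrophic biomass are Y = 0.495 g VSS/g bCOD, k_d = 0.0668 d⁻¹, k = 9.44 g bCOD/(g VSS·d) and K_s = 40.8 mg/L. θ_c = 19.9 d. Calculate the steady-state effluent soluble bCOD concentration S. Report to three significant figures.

For a completely mixed reactor with recycle the Lawrence–McCarty relation gives S = K_s·(1 + k_d·θ_c) / [θ_c·(Y·k − k_d) − 1] = 40.8 × (1 + 0.0668 × 19.9) / [19.9 × (0.495 × 9.44 − 0.0668) − 1] = 95.04 / 90.66 = 1.048 mg/L.

S ≈ 1.05 mg/L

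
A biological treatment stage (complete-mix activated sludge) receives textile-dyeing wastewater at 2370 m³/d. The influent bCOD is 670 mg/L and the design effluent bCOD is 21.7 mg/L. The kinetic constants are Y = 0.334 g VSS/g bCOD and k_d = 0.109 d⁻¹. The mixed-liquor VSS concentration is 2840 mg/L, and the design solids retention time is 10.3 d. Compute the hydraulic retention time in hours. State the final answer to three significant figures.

From the SRT design equation V = Y Q (S₀−S) θ_c / [X (1 + k_d θ_c)] = 0.334 × 2370 × (670 − 21.7) × 10.3 / [2840 × (1 + 0.109 × 10.3)] = 5.29×10^6 / 6028 = 876.8 m³.
Hydraulic retention time τ = V/Q = 876.8 / 2370 = 0.3700 d = 8.879 h.

τ ≈ 8.88 h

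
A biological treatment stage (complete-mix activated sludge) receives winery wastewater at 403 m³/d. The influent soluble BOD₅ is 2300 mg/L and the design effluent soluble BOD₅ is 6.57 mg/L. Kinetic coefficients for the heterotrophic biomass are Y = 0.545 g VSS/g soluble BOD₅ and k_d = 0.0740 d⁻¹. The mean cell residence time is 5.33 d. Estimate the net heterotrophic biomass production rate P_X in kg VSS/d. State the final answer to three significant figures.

P_X ≈ 361 kg VSS/d

Y_obs = Y / (1 + k_d θ_c) = 0.545 / (1 + 0.0740 × 5.33) = 0.545 / 1.394 = 0.3908.
Q·(S₀ − S) = 403 × (2300 − 6.57) × 10⁻³ = 924.3 kg/d removed.
P_X = Y_obs · Q(S₀ − S) = 0.3908 × 924.3 = 361.2 kg VSS/d.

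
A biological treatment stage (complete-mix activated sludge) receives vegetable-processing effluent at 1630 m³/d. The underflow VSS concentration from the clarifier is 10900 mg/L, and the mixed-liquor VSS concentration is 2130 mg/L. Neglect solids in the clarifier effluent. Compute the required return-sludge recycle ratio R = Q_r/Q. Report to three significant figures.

Solids balance on the clarifier gives (1+R)X = R·X_r, so R = X/(X_r − X) = 2130 / (10900 − 2130) = 0.2429.

R ≈ 0.243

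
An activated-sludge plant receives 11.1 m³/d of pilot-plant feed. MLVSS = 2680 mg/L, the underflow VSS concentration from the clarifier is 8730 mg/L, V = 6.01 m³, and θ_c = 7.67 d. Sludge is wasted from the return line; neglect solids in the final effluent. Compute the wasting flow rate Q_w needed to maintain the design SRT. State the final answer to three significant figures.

Q_w ≈ 0.241 m³/d

Q_w = (V·X)/(θ_c X_r) = 6.010 × 2680 / (7.67 × 8730) = 0.2405 m³/d.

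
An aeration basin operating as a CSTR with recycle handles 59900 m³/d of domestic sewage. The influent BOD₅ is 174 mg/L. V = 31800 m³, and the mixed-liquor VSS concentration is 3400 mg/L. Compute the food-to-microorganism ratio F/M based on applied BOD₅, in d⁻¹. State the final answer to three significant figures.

F/M = Q·S₀ / (V·X) = 59900 × 174 / (31800 × 3400) = 0.09640 g BOD₅·(g VSS·d)⁻¹.

F/M ≈ 0.0964 d⁻¹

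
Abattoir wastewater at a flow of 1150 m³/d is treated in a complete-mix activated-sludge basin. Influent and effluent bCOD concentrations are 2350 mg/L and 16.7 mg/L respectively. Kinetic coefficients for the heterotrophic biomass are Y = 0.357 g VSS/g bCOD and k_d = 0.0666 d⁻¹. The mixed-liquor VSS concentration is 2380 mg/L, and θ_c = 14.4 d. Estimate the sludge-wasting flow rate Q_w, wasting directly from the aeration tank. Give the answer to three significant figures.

Q_w ≈ 205 m³/d

From the SRT design equation V = Y Q (S₀−S) θ_c / [X (1 + k_d θ_c)] = 0.357 × 1150 × (2350 − 16.7) × 14.4 / [2380 × (1 + 0.0666 × 14.4)] = 1.38×10^7 / 4663 = 2959 m³.
With mixed-liquor wasting, θ_c = V/Q_w, so Q_w = V/θ_c = 2959/14.4 = 205.5 m³/d.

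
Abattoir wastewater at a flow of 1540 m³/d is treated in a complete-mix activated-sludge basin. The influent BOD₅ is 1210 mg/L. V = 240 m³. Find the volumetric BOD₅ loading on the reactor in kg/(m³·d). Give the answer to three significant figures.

L_v = Q S₀ / V = 1540 × 1210 × 10⁻³ / 240.0 = 7.764 kg/(m³·d).

L_v ≈ 7.76 kg BOD₅/(m³·d)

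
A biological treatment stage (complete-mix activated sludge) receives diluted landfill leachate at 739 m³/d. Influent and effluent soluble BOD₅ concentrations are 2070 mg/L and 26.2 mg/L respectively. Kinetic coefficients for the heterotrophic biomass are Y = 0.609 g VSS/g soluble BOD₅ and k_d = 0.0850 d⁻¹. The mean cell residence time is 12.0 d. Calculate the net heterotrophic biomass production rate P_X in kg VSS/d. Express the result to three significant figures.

Y_obs = Y / (1 + k_d θ_c) = 0.609 / (1 + 0.0850 × 12.0) = 0.609 / 2.020 = 0.3015.
ΔS = 2070 − 26.2 = 2044 mg/L, so the substrate removal rate is 739 × 2044/1000 = 1510 kg soluble BOD₅/d.
So the net sludge growth is P_X = 0.3015 × 1510 = 455.4 kg VSS/d.

P_X ≈ 455 kg VSS/d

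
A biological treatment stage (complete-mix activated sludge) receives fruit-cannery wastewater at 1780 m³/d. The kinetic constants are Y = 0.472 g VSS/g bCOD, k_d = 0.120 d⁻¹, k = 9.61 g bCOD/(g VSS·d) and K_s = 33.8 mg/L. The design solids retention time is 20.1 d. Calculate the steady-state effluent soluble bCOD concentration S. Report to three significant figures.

From the Monod/SRT balance for a CMAS, S = K_s·(1+k_d θ_c)/[θ_c·(Y k − k_d) − 1] = 33.8 × (1 + 0.120 × 20.1) / [20.1 × (0.472 × 9.61 − 0.120) − 1] = 115.3 / 87.76 = 1.314 mg/L.

S ≈ 1.31 mg/L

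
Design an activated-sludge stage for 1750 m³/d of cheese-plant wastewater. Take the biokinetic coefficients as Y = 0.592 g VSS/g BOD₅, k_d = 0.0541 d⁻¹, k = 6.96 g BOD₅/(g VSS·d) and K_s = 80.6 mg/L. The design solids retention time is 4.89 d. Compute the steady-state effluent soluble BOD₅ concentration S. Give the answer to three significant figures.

For a completely mixed reactor with recycle the Lawrence–McCarty relation gives S = K_s·(1 + k_d·θ_c) / [θ_c·(Y·k − k_d) − 1] = 80.6 × (1 + 0.0541 × 4.89) / [4.89 × (0.592 × 6.96 − 0.0541) − 1] = 101.9 / 18.88 = 5.397 mg/L.

S ≈ 5.40 mg/L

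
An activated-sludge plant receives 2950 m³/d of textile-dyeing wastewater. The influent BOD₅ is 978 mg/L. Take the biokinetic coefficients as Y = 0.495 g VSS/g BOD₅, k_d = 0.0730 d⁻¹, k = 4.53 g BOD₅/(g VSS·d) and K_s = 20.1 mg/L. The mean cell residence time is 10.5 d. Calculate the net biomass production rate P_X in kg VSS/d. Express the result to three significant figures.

P_X ≈ 807 kg VSS/d

For a completely mixed reactor with recycle the Lawrence–McCarty relation gives S = K_s·(1 + k_d·θ_c) / [θ_c·(Y·k − k_d) − 1] = 20.1 × (1 + 0.0730 × 10.5) / [10.5 × (0.495 × 4.53 − 0.0730) − 1] = 35.51 / 21.78 = 1.630 mg/L.
Correct the yield for decay: Y_obs = Y/(1 + k_d θ_c) = 0.495 / (1 + 0.0730 × 10.5) = 0.495 / 1.766 = 0.2802.
ΔS = 978 − 1.63 = 976.4 mg/L, so the substrate removal rate is 2950 × 976.4/1000 = 2880 kg BOD₅/d.
Biomass produced: P_X = Y_obs·Q·ΔS = 0.2802 × 2880 ≈ 807.1 kg VSS/d.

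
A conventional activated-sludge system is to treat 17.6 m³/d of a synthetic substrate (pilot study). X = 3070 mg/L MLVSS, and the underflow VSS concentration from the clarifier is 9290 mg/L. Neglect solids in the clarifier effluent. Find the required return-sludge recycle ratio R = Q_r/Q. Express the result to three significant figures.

Mass balance around the secondary clarifier (neglecting effluent solids): R = X / (X_r − X) = 3070 / (9290 − 3070) = 0.4936.

R ≈ 0.494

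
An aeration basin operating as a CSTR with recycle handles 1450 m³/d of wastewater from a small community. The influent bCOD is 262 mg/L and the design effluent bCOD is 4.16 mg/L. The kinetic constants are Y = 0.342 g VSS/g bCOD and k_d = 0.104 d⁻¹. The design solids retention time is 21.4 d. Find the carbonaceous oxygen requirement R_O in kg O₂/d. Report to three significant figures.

R_O ≈ 318 kg O₂/d

Correct the yield for decay: Y_obs = Y/(1 + k_d θ_c) = 0.342 / (1 + 0.104 × 21.4) = 0.342 / 3.226 = 0.1060.
Mass of bCOD removed per day: Q(S₀ − S) = 1450 × 257.8 g/m³ = 373.9 kg/d.
Biomass synthesised: P_X = Y_obs × 373.9 = 39.64 kg VSS/d.
R_O = Q·ΔS − 1.42 P_X = 373.9 − 56.29 = 317.6 kg O₂/d.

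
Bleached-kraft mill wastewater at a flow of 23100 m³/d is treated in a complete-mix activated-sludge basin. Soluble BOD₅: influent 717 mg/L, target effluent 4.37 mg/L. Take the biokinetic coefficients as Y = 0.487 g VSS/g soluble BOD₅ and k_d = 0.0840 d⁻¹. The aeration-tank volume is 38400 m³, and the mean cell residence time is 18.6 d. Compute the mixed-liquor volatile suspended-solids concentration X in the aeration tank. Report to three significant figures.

X = Y·Q·ΔS·θ_c / [V·(1 + k_d θ_c)] = 0.487 × 23100 × (717 − 4.37) × 18.6 / [38400 × (1 + 0.0840 × 18.6)] = 1515 mg/L.

X ≈ 1520 mg/L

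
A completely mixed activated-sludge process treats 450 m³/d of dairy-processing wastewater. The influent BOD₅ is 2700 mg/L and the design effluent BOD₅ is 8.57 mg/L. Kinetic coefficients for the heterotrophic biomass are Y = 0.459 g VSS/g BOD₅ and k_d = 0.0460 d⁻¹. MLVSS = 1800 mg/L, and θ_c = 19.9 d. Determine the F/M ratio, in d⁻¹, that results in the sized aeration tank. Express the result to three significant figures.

F/M ≈ 0.210 d⁻¹

Steady-state biomass mass balance: V·X·(1 + k_d·θ_c) = Y·Q·(S₀ − S)·θ_c, so V = 0.459 × 450 × (2700 − 8.57) × 19.9 / [1800 × (1 + 0.0460 × 19.9)] = 1.11×10^7 / 3448 = 3209 m³.
Food-to-microorganism ratio F/M = Q S₀ / (V X) = 450 × 2700 / (3209 × 1800) = 0.2104 d⁻¹.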